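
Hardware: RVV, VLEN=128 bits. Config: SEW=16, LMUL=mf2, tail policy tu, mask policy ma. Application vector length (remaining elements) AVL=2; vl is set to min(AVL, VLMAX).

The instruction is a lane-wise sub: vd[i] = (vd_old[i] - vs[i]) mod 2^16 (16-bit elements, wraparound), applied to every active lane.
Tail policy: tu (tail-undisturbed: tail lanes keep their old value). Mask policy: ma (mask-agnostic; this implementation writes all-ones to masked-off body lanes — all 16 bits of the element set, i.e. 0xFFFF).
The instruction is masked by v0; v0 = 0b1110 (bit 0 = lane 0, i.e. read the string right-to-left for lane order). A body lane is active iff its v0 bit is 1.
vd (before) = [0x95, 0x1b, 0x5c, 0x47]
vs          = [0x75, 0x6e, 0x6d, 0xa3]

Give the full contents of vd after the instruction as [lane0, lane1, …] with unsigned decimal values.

vd = [65535, 65453, 92, 71]

lanes per group: 128·1/2/16 = 4
AVL=2 ≤ VLMAX=4, so vl = 2
  i=0: mask-off/ones → 65535
  i=1: sub(0x1b,0x6e) → 65453
  i=2: tail/keep → 92
  i=3: tail/keep → 71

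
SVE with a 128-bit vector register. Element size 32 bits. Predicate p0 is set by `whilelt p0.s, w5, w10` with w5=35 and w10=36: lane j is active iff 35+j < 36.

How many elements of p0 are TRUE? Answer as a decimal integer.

vl = 1

register lanes = 128/32 = 4
p0[j] = (35+j < 36); true for j=0..0 → 1 lanes set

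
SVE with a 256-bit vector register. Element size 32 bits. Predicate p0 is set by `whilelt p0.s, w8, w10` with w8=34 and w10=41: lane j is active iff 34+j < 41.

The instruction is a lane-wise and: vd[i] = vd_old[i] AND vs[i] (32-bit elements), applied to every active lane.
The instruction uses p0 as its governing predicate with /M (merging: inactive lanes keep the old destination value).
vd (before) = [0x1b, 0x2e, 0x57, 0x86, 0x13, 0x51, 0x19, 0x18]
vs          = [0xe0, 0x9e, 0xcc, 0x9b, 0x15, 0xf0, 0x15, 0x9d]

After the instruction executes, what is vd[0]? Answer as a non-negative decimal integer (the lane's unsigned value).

vd[0] = 0

256-bit reg / 32-bit elem → 8 lanes
p0[j] = (34+j < 41); true for j=0..6 → 7 lanes set
[0] and(0x1b,0xe0) = 0x00
[1] and(0x2e,0x9e) = 0x0e
[2] and(0x57,0xcc) = 0x44
[3] and(0x86,0x9b) = 0x82
[4] and(0x13,0x15) = 0x11
[5] and(0x51,0xf0) = 0x50
[6] and(0x19,0x15) = 0x11
[7] tail/keep = 0x18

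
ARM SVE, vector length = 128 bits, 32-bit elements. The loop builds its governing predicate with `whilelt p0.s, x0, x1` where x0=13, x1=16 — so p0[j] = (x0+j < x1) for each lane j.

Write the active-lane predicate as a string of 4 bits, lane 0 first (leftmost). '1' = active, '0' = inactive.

predicate = 1110

128-bit reg / 32-bit elem → 4 lanes
p0[j] = (13+j < 16); true for j=0..2 → 3 lanes set
bits (lane 0 leftmost): 1110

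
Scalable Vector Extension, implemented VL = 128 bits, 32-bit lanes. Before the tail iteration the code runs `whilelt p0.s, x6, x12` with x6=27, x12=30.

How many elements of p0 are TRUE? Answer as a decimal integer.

vl = 3

128-bit reg / 32-bit elem → 4 lanes
p0[j] = (27+j < 30); true for j=0..2 → 3 lanes set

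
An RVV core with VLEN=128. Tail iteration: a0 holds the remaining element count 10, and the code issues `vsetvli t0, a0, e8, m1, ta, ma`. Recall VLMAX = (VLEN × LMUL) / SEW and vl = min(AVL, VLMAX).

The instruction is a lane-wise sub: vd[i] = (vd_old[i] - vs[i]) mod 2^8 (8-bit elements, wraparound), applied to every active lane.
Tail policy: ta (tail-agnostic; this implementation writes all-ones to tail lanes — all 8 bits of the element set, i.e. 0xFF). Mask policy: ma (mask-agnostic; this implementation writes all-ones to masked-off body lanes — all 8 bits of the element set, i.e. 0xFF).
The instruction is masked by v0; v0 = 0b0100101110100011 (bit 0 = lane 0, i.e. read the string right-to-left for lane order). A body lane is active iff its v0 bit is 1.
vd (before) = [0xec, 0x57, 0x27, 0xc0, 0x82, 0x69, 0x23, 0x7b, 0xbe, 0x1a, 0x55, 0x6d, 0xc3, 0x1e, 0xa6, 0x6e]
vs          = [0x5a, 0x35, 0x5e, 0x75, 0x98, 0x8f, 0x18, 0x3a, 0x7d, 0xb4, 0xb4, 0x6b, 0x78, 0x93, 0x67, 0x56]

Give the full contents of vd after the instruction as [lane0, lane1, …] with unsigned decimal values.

vd = [146, 34, 255, 255, 255, 218, 255, 65, 65, 102, 255, 255, 255, 255, 255, 255]

VLMAX = VLEN×LMUL/SEW = 128×1/8 = 16
vl ← min(10, 16) = 10
  i=0: sub(0xec,0x5a) → 146
  i=1: sub(0x57,0x35) → 34
  i=2: mask-off/ones → 255
  i=3: mask-off/ones → 255
  i=4: mask-off/ones → 255
  i=5: sub(0x69,0x8f) → 218
  i=6: mask-off/ones → 255
  i=7: sub(0x7b,0x3a) → 65
  i=8: sub(0xbe,0x7d) → 65
  i=9: sub(0x1a,0xb4) → 102
  i=10: tail/ones → 255
  i=11: tail/ones → 255
  i=12: tail/ones → 255
  i=13: tail/ones → 255
  i=14: tail/ones → 255
  i=15: tail/ones → 255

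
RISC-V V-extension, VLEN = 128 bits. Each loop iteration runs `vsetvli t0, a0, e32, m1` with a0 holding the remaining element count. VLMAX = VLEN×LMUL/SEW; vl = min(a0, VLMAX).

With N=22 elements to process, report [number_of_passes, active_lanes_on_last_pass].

[iterations, last_vl] = [6, 2]

VLMAX = VLEN×LMUL/SEW = 128×1/32 = 4
iterations = ceil(22/4) = 6; final-pass vl = 2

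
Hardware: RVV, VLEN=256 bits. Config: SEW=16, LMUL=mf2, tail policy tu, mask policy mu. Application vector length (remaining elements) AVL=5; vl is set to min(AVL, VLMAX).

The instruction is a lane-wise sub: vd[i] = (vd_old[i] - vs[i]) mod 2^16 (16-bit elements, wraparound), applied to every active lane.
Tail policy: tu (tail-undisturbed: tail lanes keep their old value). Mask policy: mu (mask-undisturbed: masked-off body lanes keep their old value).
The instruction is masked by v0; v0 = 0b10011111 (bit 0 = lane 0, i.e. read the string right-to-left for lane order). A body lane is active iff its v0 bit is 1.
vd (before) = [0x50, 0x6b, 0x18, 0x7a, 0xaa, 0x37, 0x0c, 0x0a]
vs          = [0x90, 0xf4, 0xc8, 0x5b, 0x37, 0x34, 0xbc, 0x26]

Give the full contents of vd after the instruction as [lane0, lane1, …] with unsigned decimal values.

VLMAX = VLEN×LMUL/SEW = 256×1/2/16 = 8
vl ← min(5, 8) = 5
vd[0] sub(0x50,0x90) -> 0xffc0
vd[1] sub(0x6b,0xf4) -> 0xff77
vd[2] sub(0x18,0xc8) -> 0xff50
vd[3] sub(0x7a,0x5b) -> 0x1f
vd[4] sub(0xaa,0x37) -> 0x73
vd[5] tail/keep -> 0x37
vd[6] tail/keep -> 0x0c
vd[7] tail/keep -> 0x0a

vd = [65472, 65399, 65360, 31, 115, 55, 12, 10]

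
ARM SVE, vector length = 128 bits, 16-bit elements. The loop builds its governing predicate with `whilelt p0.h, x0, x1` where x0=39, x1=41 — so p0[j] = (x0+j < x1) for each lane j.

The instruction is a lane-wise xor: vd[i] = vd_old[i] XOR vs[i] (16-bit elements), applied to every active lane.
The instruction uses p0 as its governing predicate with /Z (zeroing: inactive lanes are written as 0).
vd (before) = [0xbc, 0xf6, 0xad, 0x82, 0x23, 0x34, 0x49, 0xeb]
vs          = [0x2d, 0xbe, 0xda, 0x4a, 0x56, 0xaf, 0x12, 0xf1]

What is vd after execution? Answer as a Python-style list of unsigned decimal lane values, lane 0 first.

vd = [145, 72, 0, 0, 0, 0, 0, 0]

lane count: 128 div 16 = 8
whilelt: lane j active iff 39+j < 41 → j < 2 → 2 active
lane  0: xor(0xbc,0x2d) ⇒ 0x91
lane  1: xor(0xf6,0xbe) ⇒ 0x48
lane  2: tail/zero ⇒ 0x00
lane  3: tail/zero ⇒ 0x00
lane  4: tail/zero ⇒ 0x00
lane  5: tail/zero ⇒ 0x00
lane  6: tail/zero ⇒ 0x00
lane  7: tail/zero ⇒ 0x00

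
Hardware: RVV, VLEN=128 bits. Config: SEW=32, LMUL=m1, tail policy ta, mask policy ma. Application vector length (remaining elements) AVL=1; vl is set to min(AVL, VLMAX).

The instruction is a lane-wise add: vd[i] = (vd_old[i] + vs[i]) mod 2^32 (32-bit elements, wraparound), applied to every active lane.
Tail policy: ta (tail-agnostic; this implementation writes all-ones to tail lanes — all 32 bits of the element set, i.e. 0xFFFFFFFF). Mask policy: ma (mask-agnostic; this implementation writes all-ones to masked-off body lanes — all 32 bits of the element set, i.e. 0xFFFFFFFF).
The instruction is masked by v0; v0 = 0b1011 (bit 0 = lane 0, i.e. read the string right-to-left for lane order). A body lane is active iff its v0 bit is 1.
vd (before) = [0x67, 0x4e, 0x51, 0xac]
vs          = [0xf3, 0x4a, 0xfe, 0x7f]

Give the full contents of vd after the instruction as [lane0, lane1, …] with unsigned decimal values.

vd = [346, 4294967295, 4294967295, 4294967295]

VLMAX = VLEN×LMUL/SEW = 128×1/32 = 4
vl = min(AVL, VLMAX) = min(1, 4) = 1
lane  0: add(0x67,0xf3) ⇒ 0x15a
lane  1: tail/ones ⇒ 0xffffffff
lane  2: tail/ones ⇒ 0xffffffff
lane  3: tail/ones ⇒ 0xffffffff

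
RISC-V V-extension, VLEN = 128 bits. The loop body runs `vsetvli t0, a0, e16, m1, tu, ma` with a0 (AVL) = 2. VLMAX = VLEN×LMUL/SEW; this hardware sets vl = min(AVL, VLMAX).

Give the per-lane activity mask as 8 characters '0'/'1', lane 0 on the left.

VLMAX = VLEN×LMUL/SEW = 128×1/16 = 8
AVL=2 ≤ VLMAX=8, so vl = 2
bits (lane 0 leftmost): 11000000

predicate = 11000000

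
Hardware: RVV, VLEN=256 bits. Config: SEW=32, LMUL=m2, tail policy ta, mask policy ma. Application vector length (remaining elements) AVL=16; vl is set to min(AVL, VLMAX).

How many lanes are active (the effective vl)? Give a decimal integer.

vl = 16

lanes per group: 256·2/32 = 16
AVL=16 ≤ VLMAX=16, so vl = 16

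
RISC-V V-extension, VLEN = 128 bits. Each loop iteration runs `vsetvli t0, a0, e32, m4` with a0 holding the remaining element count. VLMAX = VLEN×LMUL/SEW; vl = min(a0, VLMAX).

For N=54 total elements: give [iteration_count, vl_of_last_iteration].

[iterations, last_vl] = [4, 6]

lanes per group: 128·4/32 = 16
54 elements at 16/iter → 4 passes, remainder 6 on the last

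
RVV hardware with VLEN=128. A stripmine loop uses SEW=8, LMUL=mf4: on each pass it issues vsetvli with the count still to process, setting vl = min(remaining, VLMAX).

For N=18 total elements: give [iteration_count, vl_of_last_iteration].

[iterations, last_vl] = [5, 2]

lanes per group: 128·1/4/8 = 4
18 elements at 4/iter → 5 passes, remainder 2 on the last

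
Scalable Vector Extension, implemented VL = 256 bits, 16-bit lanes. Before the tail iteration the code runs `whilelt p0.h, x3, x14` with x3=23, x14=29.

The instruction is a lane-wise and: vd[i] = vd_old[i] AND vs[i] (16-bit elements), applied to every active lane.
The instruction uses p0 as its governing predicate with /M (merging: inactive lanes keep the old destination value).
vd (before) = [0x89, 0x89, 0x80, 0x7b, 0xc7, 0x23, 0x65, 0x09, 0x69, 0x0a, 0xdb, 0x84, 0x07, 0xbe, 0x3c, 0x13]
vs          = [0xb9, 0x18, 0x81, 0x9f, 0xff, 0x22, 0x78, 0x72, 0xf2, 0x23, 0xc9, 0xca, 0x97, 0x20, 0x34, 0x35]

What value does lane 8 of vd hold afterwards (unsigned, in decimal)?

register lanes = 256/16 = 16
active while 23+j < 29, i.e. j ∈ [0,6) capped at 16 ⇒ 6
[0] and(0x89,0xb9) = 0x89
[1] and(0x89,0x18) = 0x08
[2] and(0x80,0x81) = 0x80
[3] and(0x7b,0x9f) = 0x1b
[4] and(0xc7,0xff) = 0xc7
[5] and(0x23,0x22) = 0x22
[6] tail/keep = 0x65
[7] tail/keep = 0x09
[8] tail/keep = 0x69
[9] tail/keep = 0x0a
[10] tail/keep = 0xdb
[11] tail/keep = 0x84
[12] tail/keep = 0x07
[13] tail/keep = 0xbe
[14] tail/keep = 0x3c
[15] tail/keep = 0x13

vd[8] = 105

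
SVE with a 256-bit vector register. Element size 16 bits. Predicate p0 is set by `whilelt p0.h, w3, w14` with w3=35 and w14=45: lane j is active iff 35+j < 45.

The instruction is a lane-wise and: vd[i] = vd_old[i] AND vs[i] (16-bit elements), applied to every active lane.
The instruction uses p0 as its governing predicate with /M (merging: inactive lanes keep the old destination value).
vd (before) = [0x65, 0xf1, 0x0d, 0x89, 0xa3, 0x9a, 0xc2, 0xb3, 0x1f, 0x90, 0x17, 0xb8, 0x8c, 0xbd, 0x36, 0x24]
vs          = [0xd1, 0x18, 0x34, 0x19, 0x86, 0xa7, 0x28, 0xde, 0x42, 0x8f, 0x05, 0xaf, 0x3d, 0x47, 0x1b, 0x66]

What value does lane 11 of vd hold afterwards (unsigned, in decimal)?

vd[11] = 184

lane count: 256 div 16 = 16
active while 35+j < 45, i.e. j ∈ [0,10) capped at 16 ⇒ 10
  i=0: and(0x65,0xd1) → 65
  i=1: and(0xf1,0x18) → 16
  i=2: and(0x0d,0x34) → 4
  i=3: and(0x89,0x19) → 9
  i=4: and(0xa3,0x86) → 130
  i=5: and(0x9a,0xa7) → 130
  i=6: and(0xc2,0x28) → 0
  i=7: and(0xb3,0xde) → 146
  i=8: and(0x1f,0x42) → 2
  i=9: and(0x90,0x8f) → 128
  i=10: tail/keep → 23
  i=11: tail/keep → 184
  i=12: tail/keep → 140
  i=13: tail/keep → 189
  i=14: tail/keep → 54
  i=15: tail/keep → 36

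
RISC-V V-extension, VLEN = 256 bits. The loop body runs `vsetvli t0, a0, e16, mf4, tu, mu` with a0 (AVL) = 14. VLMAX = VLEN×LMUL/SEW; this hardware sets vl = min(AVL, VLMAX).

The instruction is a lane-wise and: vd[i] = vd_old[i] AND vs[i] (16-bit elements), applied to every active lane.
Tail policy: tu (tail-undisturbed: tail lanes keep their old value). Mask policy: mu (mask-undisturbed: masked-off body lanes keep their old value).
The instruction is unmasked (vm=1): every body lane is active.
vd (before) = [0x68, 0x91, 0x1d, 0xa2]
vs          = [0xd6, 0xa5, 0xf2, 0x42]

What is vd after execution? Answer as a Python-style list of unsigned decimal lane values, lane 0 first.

VLMAX = (256 × 1/4) / 16 = 4 lanes
vl = min(AVL, VLMAX) = min(14, 4) = 4
lane  0: and(0x68,0xd6) ⇒ 0x40
lane  1: and(0x91,0xa5) ⇒ 0x81
lane  2: and(0x1d,0xf2) ⇒ 0x10
lane  3: and(0xa2,0x42) ⇒ 0x02

vd = [64, 129, 16, 2]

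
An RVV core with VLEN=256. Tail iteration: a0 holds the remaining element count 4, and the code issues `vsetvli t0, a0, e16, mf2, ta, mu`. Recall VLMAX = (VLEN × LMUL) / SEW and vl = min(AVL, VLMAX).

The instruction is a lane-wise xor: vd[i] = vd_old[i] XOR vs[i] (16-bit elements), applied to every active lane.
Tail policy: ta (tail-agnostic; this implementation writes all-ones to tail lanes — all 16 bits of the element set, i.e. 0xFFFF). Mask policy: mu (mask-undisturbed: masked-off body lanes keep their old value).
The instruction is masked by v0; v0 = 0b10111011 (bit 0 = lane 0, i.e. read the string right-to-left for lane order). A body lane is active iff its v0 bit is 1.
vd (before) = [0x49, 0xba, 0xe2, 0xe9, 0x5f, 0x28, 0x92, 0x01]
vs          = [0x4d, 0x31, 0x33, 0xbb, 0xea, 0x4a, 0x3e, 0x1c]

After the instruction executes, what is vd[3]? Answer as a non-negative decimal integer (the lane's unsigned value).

vd[3] = 82

lanes per group: 256·1/2/16 = 8
AVL=4 ≤ VLMAX=8, so vl = 4
vd[0] xor(0x49,0x4d) -> 0x04
vd[1] xor(0xba,0x31) -> 0x8b
vd[2] mask-off/keep -> 0xe2
vd[3] xor(0xe9,0xbb) -> 0x52
vd[4] tail/ones -> 0xffff
vd[5] tail/ones -> 0xffff
vd[6] tail/ones -> 0xffff
vd[7] tail/ones -> 0xffff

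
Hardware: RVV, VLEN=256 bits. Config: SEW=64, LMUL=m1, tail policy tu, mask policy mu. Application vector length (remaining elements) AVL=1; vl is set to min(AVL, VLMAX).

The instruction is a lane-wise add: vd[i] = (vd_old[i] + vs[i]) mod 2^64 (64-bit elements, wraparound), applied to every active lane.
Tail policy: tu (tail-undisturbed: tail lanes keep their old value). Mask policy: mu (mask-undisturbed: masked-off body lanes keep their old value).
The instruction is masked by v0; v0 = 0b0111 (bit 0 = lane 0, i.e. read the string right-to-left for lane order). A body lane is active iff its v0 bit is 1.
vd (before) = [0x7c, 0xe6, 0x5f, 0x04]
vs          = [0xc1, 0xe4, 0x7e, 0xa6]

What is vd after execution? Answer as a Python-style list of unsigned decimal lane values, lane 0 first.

vd = [317, 230, 95, 4]

VLMAX = VLEN×LMUL/SEW = 256×1/64 = 4
AVL=1 ≤ VLMAX=4, so vl = 1
  i=0: add(0x7c,0xc1) → 317
  i=1: tail/keep → 230
  i=2: tail/keep → 95
  i=3: tail/keep → 4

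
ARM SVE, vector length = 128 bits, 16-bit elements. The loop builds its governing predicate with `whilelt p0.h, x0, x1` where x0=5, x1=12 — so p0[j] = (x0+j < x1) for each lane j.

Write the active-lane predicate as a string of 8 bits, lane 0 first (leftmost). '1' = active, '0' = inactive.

predicate = 11111110

register lanes = 128/16 = 8
whilelt: lane j active iff 5+j < 12 → j < 7 → 7 active
bits (lane 0 leftmost): 11111110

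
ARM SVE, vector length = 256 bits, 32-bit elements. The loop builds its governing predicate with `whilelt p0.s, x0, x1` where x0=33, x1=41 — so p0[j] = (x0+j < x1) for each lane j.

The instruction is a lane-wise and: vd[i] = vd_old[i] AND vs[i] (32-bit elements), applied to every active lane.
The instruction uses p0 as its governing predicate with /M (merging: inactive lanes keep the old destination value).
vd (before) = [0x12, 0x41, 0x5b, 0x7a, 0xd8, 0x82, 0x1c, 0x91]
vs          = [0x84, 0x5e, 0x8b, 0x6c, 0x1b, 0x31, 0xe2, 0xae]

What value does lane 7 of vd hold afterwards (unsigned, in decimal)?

lane count: 256 div 32 = 8
active while 33+j < 41, i.e. j ∈ [0,8) capped at 8 ⇒ 8
  i=0: and(0x12,0x84) → 0
  i=1: and(0x41,0x5e) → 64
  i=2: and(0x5b,0x8b) → 11
  i=3: and(0x7a,0x6c) → 104
  i=4: and(0xd8,0x1b) → 24
  i=5: and(0x82,0x31) → 0
  i=6: and(0x1c,0xe2) → 0
  i=7: and(0x91,0xae) → 128

vd[7] = 128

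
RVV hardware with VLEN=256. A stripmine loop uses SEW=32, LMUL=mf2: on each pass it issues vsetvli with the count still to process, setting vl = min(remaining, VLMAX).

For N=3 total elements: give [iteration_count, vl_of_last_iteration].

[iterations, last_vl] = [1, 3]

lanes per group: 256·1/2/32 = 4
N=3: ⌈3/4⌉ = 1 iters; last vl = 3 − 0×4 = 3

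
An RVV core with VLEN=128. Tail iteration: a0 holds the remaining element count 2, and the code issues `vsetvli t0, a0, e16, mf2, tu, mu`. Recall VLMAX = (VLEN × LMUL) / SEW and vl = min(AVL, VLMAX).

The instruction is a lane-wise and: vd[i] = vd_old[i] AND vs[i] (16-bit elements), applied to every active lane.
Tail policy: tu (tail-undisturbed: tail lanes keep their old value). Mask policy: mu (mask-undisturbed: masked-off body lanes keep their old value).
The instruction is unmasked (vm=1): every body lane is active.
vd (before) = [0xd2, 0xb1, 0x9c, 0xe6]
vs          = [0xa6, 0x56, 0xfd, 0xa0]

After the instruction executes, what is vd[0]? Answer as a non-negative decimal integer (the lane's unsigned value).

VLMAX = (128 × 1/2) / 16 = 4 lanes
AVL=2 ≤ VLMAX=4, so vl = 2
  i=0: and(0xd2,0xa6) → 130
  i=1: and(0xb1,0x56) → 16
  i=2: tail/keep → 156
  i=3: tail/keep → 230

vd[0] = 130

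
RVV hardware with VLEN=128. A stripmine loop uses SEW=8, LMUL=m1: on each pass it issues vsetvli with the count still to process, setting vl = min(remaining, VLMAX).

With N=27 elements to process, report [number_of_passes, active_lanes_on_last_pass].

[iterations, last_vl] = [2, 11]

VLMAX = VLEN×LMUL/SEW = 128×1/8 = 16
iterations = ceil(27/16) = 2; final-pass vl = 11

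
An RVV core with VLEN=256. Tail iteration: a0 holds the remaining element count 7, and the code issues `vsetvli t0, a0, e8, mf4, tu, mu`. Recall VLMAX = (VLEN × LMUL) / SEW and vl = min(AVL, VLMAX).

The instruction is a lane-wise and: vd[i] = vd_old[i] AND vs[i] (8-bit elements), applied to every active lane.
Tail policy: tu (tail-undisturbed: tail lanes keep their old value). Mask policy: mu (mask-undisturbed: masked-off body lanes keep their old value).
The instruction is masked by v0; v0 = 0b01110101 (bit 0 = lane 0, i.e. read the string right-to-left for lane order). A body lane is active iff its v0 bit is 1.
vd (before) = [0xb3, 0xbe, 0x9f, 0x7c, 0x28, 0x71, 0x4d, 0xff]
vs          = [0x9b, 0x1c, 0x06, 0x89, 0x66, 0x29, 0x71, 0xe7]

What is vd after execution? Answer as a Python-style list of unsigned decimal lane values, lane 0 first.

VLMAX = (256 × 1/4) / 8 = 8 lanes
AVL=7 ≤ VLMAX=8, so vl = 7
[0] and(0xb3,0x9b) = 0x93
[1] mask-off/keep = 0xbe
[2] and(0x9f,0x06) = 0x06
[3] mask-off/keep = 0x7c
[4] and(0x28,0x66) = 0x20
[5] and(0x71,0x29) = 0x21
[6] and(0x4d,0x71) = 0x41
[7] tail/keep = 0xff

vd = [147, 190, 6, 124, 32, 33, 65, 255]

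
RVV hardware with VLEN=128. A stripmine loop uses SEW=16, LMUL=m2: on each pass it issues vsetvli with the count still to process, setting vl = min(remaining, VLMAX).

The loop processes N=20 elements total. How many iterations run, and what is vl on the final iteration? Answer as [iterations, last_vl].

VLMAX = (128 × 2) / 16 = 16 lanes
20 elements at 16/iter → 2 passes, remainder 4 on the last

[iterations, last_vl] = [2, 4]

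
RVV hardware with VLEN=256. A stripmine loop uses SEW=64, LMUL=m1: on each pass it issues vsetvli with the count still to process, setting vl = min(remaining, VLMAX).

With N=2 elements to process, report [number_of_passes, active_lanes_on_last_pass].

lanes per group: 256·1/64 = 4
2 elements at 4/iter → 1 passes, remainder 2 on the last

[iterations, last_vl] = [1, 2]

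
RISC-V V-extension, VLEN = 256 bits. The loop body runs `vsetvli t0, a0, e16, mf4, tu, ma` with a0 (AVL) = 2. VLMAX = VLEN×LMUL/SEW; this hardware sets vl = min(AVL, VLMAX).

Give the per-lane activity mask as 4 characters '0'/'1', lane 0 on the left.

predicate = 1100

VLMAX = VLEN×LMUL/SEW = 256×1/4/16 = 4
vl = min(AVL, VLMAX) = min(2, 4) = 2
bits (lane 0 leftmost): 1100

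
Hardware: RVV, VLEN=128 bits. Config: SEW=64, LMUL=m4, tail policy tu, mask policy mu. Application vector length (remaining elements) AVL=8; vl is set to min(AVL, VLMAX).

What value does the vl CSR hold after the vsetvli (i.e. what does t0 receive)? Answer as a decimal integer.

vl = 8

lanes per group: 128·4/64 = 8
AVL=8 ≤ VLMAX=8, so vl = 8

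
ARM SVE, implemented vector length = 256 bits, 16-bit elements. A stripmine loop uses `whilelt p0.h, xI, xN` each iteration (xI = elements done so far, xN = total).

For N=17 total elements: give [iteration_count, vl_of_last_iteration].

lane count: 256 div 16 = 16
iterations = ceil(17/16) = 2; final-pass vl = 1

[iterations, last_vl] = [2, 1]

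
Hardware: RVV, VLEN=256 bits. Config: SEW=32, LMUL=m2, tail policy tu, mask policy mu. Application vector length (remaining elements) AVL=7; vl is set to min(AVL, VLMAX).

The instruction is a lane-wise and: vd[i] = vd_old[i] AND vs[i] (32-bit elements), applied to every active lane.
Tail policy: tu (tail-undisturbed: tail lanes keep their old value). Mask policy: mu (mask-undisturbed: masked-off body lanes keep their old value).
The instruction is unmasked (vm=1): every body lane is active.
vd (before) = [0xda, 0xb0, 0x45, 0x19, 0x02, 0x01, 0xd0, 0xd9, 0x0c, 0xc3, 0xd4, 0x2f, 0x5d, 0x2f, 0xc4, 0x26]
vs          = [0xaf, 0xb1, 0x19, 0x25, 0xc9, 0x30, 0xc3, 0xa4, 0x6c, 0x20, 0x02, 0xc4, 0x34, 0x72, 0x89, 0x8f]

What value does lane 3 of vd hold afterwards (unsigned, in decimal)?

vd[3] = 1

lanes per group: 256·2/32 = 16
AVL=7 ≤ VLMAX=16, so vl = 7
vd[0] and(0xda,0xaf) -> 0x8a
vd[1] and(0xb0,0xb1) -> 0xb0
vd[2] and(0x45,0x19) -> 0x01
vd[3] and(0x19,0x25) -> 0x01
vd[4] and(0x02,0xc9) -> 0x00
vd[5] and(0x01,0x30) -> 0x00
vd[6] and(0xd0,0xc3) -> 0xc0
vd[7] tail/keep -> 0xd9
vd[8] tail/keep -> 0x0c
vd[9] tail/keep -> 0xc3
vd[10] tail/keep -> 0xd4
vd[11] tail/keep -> 0x2f
vd[12] tail/keep -> 0x5d
vd[13] tail/keep -> 0x2f
vd[14] tail/keep -> 0xc4
vd[15] tail/keep -> 0x26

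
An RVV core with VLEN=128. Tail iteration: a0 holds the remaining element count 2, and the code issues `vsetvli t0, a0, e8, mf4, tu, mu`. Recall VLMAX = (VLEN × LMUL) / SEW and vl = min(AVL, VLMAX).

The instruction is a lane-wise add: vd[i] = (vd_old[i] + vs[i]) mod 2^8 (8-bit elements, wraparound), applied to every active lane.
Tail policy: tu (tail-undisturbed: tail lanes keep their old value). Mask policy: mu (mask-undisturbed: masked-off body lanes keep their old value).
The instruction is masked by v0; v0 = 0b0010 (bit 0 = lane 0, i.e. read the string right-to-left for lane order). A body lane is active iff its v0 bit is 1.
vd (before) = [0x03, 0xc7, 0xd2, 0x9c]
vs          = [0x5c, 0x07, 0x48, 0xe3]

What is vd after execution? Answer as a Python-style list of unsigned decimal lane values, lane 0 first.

lanes per group: 128·1/4/8 = 4
AVL=2 ≤ VLMAX=4, so vl = 2
  i=0: mask-off/keep → 3
  i=1: add(0xc7,0x07) → 206
  i=2: tail/keep → 210
  i=3: tail/keep → 156

vd = [3, 206, 210, 156]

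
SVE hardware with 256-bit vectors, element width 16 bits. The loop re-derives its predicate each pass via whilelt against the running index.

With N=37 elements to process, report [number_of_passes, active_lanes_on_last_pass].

[iterations, last_vl] = [3, 5]

lane count: 256 div 16 = 16
iterations = ceil(37/16) = 3; final-pass vl = 5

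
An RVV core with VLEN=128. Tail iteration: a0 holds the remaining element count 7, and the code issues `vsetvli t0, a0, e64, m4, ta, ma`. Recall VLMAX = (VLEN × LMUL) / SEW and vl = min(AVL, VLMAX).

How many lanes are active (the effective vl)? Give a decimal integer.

lanes per group: 128·4/64 = 8
vl ← min(7, 8) = 7

vl = 7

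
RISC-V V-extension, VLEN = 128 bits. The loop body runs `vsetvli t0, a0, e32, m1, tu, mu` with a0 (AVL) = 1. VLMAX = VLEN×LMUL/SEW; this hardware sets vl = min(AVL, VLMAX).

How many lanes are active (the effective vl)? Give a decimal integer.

vl = 1

VLMAX = VLEN×LMUL/SEW = 128×1/32 = 4
vl ← min(1, 4) = 1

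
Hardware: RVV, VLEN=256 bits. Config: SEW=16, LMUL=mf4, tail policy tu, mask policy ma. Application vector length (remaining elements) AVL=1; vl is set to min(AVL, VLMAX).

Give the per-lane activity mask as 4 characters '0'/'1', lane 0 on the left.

VLMAX = VLEN×LMUL/SEW = 256×1/4/16 = 4
vl ← min(1, 4) = 1
bits (lane 0 leftmost): 1000

predicate = 1000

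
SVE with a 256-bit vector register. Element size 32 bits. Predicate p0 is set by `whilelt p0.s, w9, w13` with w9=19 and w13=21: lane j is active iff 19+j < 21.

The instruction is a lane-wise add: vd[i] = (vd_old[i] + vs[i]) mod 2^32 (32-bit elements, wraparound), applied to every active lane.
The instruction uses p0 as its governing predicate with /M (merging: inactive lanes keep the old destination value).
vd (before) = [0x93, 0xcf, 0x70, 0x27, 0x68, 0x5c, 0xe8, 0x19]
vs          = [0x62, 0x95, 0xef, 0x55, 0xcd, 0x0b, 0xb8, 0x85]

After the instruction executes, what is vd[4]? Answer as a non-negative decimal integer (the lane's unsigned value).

vd[4] = 104

register lanes = 256/32 = 8
whilelt: lane j active iff 19+j < 21 → j < 2 → 2 active
[0] add(0x93,0x62) = 0xf5
[1] add(0xcf,0x95) = 0x164
[2] tail/keep = 0x70
[3] tail/keep = 0x27
[4] tail/keep = 0x68
[5] tail/keep = 0x5c
[6] tail/keep = 0xe8
[7] tail/keep = 0x19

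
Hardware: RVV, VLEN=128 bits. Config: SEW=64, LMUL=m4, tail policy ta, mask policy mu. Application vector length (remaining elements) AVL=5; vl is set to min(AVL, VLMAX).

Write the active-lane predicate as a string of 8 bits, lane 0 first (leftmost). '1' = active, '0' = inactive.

predicate = 11111000

VLMAX = VLEN×LMUL/SEW = 128×4/64 = 8
vl ← min(5, 8) = 5
bits (lane 0 leftmost): 11111000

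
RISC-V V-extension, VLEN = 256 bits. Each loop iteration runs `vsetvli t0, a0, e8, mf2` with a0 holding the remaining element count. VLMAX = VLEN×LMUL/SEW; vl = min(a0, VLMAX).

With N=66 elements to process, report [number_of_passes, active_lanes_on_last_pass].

[iterations, last_vl] = [5, 2]

lanes per group: 256·1/2/8 = 16
66 elements at 16/iter → 5 passes, remainder 2 on the last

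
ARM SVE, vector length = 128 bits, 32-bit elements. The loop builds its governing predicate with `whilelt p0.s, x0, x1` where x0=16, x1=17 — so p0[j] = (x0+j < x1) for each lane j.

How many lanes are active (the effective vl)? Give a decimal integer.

lane count: 128 div 32 = 4
whilelt: lane j active iff 16+j < 17 → j < 1 → 1 active

vl = 1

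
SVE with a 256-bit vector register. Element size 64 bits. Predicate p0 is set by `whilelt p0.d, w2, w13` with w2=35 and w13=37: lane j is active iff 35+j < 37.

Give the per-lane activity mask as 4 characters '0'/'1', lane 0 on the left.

predicate = 1100

256-bit reg / 64-bit elem → 4 lanes
p0[j] = (35+j < 37); true for j=0..1 → 2 lanes set
bits (lane 0 leftmost): 1100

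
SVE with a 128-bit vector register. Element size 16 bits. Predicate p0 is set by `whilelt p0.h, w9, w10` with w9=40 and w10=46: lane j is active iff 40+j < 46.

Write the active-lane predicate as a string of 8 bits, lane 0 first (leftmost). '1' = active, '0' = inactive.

128-bit reg / 16-bit elem → 8 lanes
active while 40+j < 46, i.e. j ∈ [0,6) capped at 8 ⇒ 6
bits (lane 0 leftmost): 11111100

predicate = 11111100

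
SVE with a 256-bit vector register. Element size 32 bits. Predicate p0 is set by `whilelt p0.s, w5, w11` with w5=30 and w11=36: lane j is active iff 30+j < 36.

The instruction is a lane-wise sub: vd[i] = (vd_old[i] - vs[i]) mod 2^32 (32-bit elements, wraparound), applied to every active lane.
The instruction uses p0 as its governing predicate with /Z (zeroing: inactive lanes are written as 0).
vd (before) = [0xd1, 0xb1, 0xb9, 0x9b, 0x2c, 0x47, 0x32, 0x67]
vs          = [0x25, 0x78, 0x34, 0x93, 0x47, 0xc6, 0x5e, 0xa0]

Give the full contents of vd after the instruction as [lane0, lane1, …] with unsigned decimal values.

vd = [172, 57, 133, 8, 4294967269, 4294967169, 0, 0]

256-bit reg / 32-bit elem → 8 lanes
whilelt: lane j active iff 30+j < 36 → j < 6 → 6 active
[0] sub(0xd1,0x25) = 0xac
[1] sub(0xb1,0x78) = 0x39
[2] sub(0xb9,0x34) = 0x85
[3] sub(0x9b,0x93) = 0x08
[4] sub(0x2c,0x47) = 0xffffffe5
[5] sub(0x47,0xc6) = 0xffffff81
[6] tail/zero = 0x00
[7] tail/zero = 0x00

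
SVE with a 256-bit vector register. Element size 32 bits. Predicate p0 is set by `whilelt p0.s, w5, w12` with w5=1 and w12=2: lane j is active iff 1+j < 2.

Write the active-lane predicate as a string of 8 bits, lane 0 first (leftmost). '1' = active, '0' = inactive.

predicate = 10000000

256-bit reg / 32-bit elem → 8 lanes
active while 1+j < 2, i.e. j ∈ [0,1) capped at 8 ⇒ 1
bits (lane 0 leftmost): 10000000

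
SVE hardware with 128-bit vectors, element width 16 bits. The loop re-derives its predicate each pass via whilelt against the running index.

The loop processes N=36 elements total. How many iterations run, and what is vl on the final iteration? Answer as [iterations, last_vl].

[iterations, last_vl] = [5, 4]

lane count: 128 div 16 = 8
N=36: ⌈36/8⌉ = 5 iters; last vl = 36 − 4×8 = 4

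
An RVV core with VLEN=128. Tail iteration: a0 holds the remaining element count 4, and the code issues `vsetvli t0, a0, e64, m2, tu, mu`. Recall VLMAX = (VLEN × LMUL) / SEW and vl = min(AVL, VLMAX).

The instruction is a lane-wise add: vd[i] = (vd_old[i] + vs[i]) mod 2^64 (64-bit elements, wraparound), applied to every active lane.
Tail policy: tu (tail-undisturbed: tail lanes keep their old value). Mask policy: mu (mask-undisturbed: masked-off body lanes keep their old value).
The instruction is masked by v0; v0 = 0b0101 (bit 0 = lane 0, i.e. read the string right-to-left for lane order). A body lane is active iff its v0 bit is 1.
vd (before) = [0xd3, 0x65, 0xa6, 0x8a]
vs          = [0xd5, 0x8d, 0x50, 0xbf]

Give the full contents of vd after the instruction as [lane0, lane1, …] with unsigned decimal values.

lanes per group: 128·2/64 = 4
vl = min(AVL, VLMAX) = min(4, 4) = 4
lane  0: add(0xd3,0xd5) ⇒ 0x1a8
lane  1: mask-off/keep ⇒ 0x65
lane  2: add(0xa6,0x50) ⇒ 0xf6
lane  3: mask-off/keep ⇒ 0x8a

vd = [424, 101, 246, 138]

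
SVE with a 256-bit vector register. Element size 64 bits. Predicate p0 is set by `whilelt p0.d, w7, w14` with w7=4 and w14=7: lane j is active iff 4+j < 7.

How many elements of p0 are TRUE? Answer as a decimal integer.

lane count: 256 div 64 = 4
whilelt: lane j active iff 4+j < 7 → j < 3 → 3 active

vl = 3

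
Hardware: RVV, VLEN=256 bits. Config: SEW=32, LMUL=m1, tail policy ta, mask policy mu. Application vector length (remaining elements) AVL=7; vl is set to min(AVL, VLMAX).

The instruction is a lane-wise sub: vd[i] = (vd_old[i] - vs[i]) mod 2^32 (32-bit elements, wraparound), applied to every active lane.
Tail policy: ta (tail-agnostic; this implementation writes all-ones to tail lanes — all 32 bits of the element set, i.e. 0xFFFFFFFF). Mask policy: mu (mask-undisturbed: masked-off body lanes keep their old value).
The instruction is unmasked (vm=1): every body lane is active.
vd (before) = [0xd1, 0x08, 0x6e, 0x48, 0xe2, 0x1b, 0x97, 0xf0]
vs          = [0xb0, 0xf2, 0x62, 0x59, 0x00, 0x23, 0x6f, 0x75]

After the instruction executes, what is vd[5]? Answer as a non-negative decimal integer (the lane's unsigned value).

vd[5] = 4294967288

VLMAX = VLEN×LMUL/SEW = 256×1/32 = 8
vl = min(AVL, VLMAX) = min(7, 8) = 7
vd[0] sub(0xd1,0xb0) -> 0x21
vd[1] sub(0x08,0xf2) -> 0xffffff16
vd[2] sub(0x6e,0x62) -> 0x0c
vd[3] sub(0x48,0x59) -> 0xffffffef
vd[4] sub(0xe2,0x00) -> 0xe2
vd[5] sub(0x1b,0x23) -> 0xfffffff8
vd[6] sub(0x97,0x6f) -> 0x28
vd[7] tail/ones -> 0xffffffff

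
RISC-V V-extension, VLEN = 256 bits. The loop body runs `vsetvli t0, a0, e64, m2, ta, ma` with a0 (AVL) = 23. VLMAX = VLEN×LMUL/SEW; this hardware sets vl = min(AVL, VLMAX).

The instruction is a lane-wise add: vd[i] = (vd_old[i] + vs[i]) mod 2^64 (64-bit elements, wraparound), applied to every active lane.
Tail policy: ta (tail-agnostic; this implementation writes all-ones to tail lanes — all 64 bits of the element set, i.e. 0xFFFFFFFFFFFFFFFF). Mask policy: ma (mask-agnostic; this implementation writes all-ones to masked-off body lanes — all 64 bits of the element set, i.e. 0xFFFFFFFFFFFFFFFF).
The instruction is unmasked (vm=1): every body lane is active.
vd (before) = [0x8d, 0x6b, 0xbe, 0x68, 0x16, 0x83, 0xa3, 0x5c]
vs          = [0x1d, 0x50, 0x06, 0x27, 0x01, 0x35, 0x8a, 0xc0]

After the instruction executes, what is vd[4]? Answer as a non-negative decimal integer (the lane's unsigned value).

lanes per group: 256·2/64 = 8
vl = min(AVL, VLMAX) = min(23, 8) = 8
vd[0] add(0x8d,0x1d) -> 0xaa
vd[1] add(0x6b,0x50) -> 0xbb
vd[2] add(0xbe,0x06) -> 0xc4
vd[3] add(0x68,0x27) -> 0x8f
vd[4] add(0x16,0x01) -> 0x17
vd[5] add(0x83,0x35) -> 0xb8
vd[6] add(0xa3,0x8a) -> 0x12d
vd[7] add(0x5c,0xc0) -> 0x11c

vd[4] = 23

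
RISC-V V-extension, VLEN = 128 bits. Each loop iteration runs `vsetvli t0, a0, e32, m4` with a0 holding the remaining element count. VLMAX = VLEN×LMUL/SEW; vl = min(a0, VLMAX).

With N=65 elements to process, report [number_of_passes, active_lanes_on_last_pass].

lanes per group: 128·4/32 = 16
N=65: ⌈65/16⌉ = 5 iters; last vl = 65 − 4×16 = 1

[iterations, last_vl] = [5, 1]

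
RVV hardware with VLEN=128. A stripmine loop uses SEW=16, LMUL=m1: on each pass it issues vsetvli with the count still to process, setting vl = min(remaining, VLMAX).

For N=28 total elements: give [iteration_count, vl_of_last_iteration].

lanes per group: 128·1/16 = 8
iterations = ceil(28/8) = 4; final-pass vl = 4

[iterations, last_vl] = [4, 4]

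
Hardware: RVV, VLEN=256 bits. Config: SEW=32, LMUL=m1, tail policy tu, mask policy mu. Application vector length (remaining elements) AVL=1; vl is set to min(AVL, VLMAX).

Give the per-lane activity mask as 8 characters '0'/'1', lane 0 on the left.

VLMAX = VLEN×LMUL/SEW = 256×1/32 = 8
vl = min(AVL, VLMAX) = min(1, 8) = 1
bits (lane 0 leftmost): 10000000

predicate = 10000000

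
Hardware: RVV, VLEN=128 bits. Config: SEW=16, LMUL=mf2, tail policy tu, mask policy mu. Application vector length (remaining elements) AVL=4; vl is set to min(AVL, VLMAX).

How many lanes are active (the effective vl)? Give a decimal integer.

vl = 4

VLMAX = VLEN×LMUL/SEW = 128×1/2/16 = 4
AVL=4 ≤ VLMAX=4, so vl = 4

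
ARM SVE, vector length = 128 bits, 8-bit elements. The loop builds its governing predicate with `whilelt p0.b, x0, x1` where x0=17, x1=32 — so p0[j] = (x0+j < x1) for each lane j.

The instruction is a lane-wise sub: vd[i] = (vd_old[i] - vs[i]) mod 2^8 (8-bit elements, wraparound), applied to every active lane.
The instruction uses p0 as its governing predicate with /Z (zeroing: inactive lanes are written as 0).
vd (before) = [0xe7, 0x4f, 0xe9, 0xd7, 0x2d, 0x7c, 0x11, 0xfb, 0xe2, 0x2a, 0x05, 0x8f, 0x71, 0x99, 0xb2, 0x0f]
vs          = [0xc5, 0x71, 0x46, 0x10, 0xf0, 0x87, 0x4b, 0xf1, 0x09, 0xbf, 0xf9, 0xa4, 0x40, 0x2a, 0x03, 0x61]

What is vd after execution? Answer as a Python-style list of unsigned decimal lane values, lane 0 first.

register lanes = 128/8 = 16
p0[j] = (17+j < 32); true for j=0..14 → 15 lanes set
  i=0: sub(0xe7,0xc5) → 34
  i=1: sub(0x4f,0x71) → 222
  i=2: sub(0xe9,0x46) → 163
  i=3: sub(0xd7,0x10) → 199
  i=4: sub(0x2d,0xf0) → 61
  i=5: sub(0x7c,0x87) → 245
  i=6: sub(0x11,0x4b) → 198
  i=7: sub(0xfb,0xf1) → 10
  i=8: sub(0xe2,0x09) → 217
  i=9: sub(0x2a,0xbf) → 107
  i=10: sub(0x05,0xf9) → 12
  i=11: sub(0x8f,0xa4) → 235
  i=12: sub(0x71,0x40) → 49
  i=13: sub(0x99,0x2a) → 111
  i=14: sub(0xb2,0x03) → 175
  i=15: tail/zero → 0

vd = [34, 222, 163, 199, 61, 245, 198, 10, 217, 107, 12, 235, 49, 111, 175, 0]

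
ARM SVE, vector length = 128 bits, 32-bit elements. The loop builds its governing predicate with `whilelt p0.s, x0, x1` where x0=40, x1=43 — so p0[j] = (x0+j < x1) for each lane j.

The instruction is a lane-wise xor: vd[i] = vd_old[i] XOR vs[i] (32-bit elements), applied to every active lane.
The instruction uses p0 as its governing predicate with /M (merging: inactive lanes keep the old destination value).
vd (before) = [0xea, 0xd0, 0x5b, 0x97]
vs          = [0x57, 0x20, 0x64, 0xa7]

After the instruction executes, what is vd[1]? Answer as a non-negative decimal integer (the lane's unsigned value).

128-bit reg / 32-bit elem → 4 lanes
p0[j] = (40+j < 43); true for j=0..2 → 3 lanes set
vd[0] xor(0xea,0x57) -> 0xbd
vd[1] xor(0xd0,0x20) -> 0xf0
vd[2] xor(0x5b,0x64) -> 0x3f
vd[3] tail/keep -> 0x97

vd[1] = 240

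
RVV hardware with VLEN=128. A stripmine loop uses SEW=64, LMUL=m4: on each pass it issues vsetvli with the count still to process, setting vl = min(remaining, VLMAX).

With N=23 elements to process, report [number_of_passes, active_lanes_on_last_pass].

[iterations, last_vl] = [3, 7]

lanes per group: 128·4/64 = 8
N=23: ⌈23/8⌉ = 3 iters; last vl = 23 − 2×8 = 7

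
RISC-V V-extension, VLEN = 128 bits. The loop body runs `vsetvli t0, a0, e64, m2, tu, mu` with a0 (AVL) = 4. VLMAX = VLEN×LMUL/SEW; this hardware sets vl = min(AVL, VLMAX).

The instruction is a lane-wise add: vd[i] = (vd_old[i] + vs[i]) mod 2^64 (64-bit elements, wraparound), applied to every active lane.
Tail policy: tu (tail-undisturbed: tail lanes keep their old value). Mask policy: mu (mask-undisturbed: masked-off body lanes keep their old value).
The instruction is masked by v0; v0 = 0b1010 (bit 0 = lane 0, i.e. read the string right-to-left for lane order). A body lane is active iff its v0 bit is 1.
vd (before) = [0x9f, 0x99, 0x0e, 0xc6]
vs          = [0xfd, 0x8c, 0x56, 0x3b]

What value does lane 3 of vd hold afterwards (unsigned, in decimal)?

vd[3] = 257

VLMAX = VLEN×LMUL/SEW = 128×2/64 = 4
vl = min(AVL, VLMAX) = min(4, 4) = 4
[0] mask-off/keep = 0x9f
[1] add(0x99,0x8c) = 0x125
[2] mask-off/keep = 0x0e
[3] add(0xc6,0x3b) = 0x101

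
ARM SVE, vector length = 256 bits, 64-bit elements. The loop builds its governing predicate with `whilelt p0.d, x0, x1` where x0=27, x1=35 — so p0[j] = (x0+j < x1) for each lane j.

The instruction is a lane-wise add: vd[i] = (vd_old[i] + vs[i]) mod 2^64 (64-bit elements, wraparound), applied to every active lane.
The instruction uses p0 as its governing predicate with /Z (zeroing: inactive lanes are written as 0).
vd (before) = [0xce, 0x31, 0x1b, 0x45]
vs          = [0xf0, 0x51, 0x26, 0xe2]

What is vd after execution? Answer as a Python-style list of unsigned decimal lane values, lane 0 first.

register lanes = 256/64 = 4
active while 27+j < 35, i.e. j ∈ [0,8) capped at 4 ⇒ 4
  i=0: add(0xce,0xf0) → 446
  i=1: add(0x31,0x51) → 130
  i=2: add(0x1b,0x26) → 65
  i=3: add(0x45,0xe2) → 295

vd = [446, 130, 65, 295]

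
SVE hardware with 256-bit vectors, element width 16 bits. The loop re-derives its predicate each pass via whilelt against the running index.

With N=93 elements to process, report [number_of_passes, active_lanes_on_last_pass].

[iterations, last_vl] = [6, 13]

256-bit reg / 16-bit elem → 16 lanes
iterations = ceil(93/16) = 6; final-pass vl = 13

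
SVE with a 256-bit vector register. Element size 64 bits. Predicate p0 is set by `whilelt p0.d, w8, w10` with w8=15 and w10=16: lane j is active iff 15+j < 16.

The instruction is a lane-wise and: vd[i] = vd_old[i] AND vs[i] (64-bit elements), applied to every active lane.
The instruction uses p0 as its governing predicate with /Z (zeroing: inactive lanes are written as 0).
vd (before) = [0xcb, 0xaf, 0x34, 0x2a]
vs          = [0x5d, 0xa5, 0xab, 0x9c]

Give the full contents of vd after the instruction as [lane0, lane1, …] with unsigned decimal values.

vd = [73, 0, 0, 0]

register lanes = 256/64 = 4
whilelt: lane j active iff 15+j < 16 → j < 1 → 1 active
vd[0] and(0xcb,0x5d) -> 0x49
vd[1] tail/zero -> 0x00
vd[2] tail/zero -> 0x00
vd[3] tail/zero -> 0x00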